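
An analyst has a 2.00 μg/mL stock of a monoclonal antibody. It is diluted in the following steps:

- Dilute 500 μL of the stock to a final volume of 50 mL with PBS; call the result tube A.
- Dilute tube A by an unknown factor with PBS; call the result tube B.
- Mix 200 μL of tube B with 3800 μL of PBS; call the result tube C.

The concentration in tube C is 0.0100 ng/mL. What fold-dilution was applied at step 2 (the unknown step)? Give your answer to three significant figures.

100-fold

Step 1: 500 μL brought to 50 mL → factor 50000/500 = 100
Step 2: unknown factor x
Step 3: 200 μL + 3800 μL = 4000 μL total → factor 4000/200 = 20
Product of known-step factors = 2000
Overall factor = 2.00 μg/mL / (0.0100 ng/mL) = 2 × 10^5
x = 2 × 10^5 / 2000 = 100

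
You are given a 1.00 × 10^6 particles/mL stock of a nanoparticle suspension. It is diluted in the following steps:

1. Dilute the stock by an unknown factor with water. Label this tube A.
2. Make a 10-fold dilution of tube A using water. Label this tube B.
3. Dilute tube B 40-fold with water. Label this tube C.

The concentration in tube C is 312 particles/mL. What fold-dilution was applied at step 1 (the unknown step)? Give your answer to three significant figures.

Step 1: unknown factor x
Step 2: 10-fold → factor 10
Step 3: 40-fold → factor 40
Product of known-step factors = 400
Overall factor = 1.00 × 10^6 particles/mL / (312 particles/mL) = 3205.1
x = 3205.1 / 400 = 8.01

8.01-fold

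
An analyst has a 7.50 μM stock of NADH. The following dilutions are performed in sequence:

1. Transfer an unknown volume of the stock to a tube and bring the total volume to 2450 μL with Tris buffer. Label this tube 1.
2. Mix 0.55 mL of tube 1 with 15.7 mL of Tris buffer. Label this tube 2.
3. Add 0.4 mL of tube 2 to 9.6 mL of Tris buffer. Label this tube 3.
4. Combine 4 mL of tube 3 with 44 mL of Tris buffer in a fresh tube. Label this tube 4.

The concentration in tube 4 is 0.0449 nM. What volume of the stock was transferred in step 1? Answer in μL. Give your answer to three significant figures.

130 μL

Step 1: v brought to 2450 μL → factor = 2450 μL/v
Step 2: 0.55 mL + 15.7 mL = 16.25 mL total → factor 16.25/0.55 = 29.545
Step 3: 0.4 mL + 9.6 mL = 10 mL total → factor 10/0.4 = 25
Step 4: 4 mL + 44 mL = 48 mL total → factor 48/4 = 12
Product of known-step factors = 8863.6
Overall factor = 7.50 μM / (0.0449 nM) = 1.6704 × 10^5
Step-1 factor = 1.6704 × 10^5 / 8863.6 = 18.845
v = 2450 μL / 18.845 = 130 μL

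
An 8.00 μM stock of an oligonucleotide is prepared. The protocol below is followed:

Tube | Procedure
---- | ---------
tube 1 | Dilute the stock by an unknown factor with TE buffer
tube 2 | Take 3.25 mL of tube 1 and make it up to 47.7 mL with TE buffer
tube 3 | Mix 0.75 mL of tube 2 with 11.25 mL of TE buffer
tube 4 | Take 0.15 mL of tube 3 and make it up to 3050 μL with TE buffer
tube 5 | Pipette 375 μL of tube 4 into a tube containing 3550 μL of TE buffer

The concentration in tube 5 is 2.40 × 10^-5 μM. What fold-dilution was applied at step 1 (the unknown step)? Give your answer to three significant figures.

6.67-fold

Step 1: unknown factor x
Step 2: 3.25 mL brought to 47.7 mL → factor 47.7/3.25 = 14.677
Step 3: 0.75 mL + 11.25 mL = 12 mL total → factor 12/0.75 = 16
Step 4: 0.15 mL brought to 3050 μL → factor 3.05/0.15 = 20.333
Step 5: 375 μL + 3550 μL = 3925 μL total → factor 3925/375 = 10.467
Product of known-step factors = 49977
Overall factor = 8.00 μM / (2.40 × 10^-5 μM) = 3.3333 × 10^5
x = 3.3333 × 10^5 / 49977 = 6.67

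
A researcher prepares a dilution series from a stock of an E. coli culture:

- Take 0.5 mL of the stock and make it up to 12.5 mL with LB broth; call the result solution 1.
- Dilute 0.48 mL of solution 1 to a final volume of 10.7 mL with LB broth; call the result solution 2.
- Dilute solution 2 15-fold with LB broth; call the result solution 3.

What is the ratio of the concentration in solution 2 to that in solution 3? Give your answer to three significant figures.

15.0

Step 1: 0.5 mL brought to 12.5 mL → factor 12.5/0.5 = 25
Step 2: 0.48 mL brought to 10.7 mL → factor 10.7/0.48 = 22.292
Step 3: 15-fold → factor 15
Dilution factor to solution 2 = 557.29; to solution 3 = 8359.4
[solution 2]/[solution 3] = (factor to solution 3)/(factor to solution 2) = 8359.4/557.29 = 15.0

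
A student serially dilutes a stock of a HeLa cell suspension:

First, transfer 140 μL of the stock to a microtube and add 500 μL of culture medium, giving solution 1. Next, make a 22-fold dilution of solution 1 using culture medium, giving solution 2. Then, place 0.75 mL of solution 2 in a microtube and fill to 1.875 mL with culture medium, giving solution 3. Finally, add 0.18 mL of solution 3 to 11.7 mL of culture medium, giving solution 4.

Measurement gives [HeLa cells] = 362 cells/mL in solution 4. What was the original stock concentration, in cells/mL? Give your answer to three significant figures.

Step 1: 140 μL + 500 μL = 640 μL total → factor 640/140 = 4.5714
Step 2: 22-fold → factor 22
Step 3: 0.75 mL brought to 1.875 mL → factor 1.875/0.75 = 2.5
Step 4: 0.18 mL + 11.7 mL = 11.88 mL total → factor 11.88/0.18 = 66
Overall dilution factor = 4.5714 × 22 × 2.5 × 66 = 16594
Stock = 362 cells/mL × 16594 = 6.01 × 10^6 cells/mL

6.01 × 10^6 cells/mL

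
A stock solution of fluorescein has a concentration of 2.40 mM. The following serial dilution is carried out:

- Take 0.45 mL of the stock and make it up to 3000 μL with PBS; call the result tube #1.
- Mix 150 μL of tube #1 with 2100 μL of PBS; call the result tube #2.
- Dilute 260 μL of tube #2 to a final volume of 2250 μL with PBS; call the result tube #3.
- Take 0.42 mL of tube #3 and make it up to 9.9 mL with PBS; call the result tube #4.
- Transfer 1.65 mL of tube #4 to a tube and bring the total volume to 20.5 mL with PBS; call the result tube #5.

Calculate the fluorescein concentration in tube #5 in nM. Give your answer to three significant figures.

Step 1: 0.45 mL brought to 3000 μL → factor 3/0.45 = 6.6667
Step 2: 150 μL + 2100 μL = 2250 μL total → factor 2250/150 = 15
Step 3: 260 μL brought to 2250 μL → factor 2250/260 = 8.6538
Step 4: 0.42 mL brought to 9.9 mL → factor 9.9/0.42 = 23.571
Step 5: 1.65 mL brought to 20.5 mL → factor 20.5/1.65 = 12.424
Dilution factor through tube #5 = 6.6667 × 15 × 8.6538 × 23.571 × 12.424 = 2.5343 × 10^5
[tube #5] = 2.40 mM / 2.5343 × 10^5 = 9.470 × 10^-6 mM = 9.47 nM

9.47 nM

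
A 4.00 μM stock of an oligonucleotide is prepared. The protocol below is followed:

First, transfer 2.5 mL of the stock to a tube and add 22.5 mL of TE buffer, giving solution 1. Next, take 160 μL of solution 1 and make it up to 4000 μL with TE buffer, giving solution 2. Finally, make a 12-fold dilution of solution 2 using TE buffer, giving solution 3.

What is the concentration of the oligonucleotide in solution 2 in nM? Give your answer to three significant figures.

Step 1: 2.5 mL + 22.5 mL = 25 mL total → factor 25/2.5 = 10
Step 2: 160 μL brought to 4000 μL → factor 4000/160 = 25
Dilution factor through solution 2 = 10 × 25 = 250
[solution 2] = 4.00 μM / 250 = 0.01600 μM = 16.0 nM

16.0 nM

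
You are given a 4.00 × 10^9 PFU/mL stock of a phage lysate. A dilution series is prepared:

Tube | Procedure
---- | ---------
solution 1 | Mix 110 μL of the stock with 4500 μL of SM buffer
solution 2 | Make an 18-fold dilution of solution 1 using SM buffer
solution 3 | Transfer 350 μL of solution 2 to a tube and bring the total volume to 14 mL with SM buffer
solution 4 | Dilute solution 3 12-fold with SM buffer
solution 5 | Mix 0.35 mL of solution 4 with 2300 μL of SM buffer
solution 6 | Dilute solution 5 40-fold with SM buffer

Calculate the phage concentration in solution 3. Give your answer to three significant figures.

1.33 × 10^5 PFU/mL

Step 1: 110 μL + 4500 μL = 4610 μL total → factor 4610/110 = 41.909
Step 2: 18-fold → factor 18
Step 3: 350 μL brought to 14 mL → factor 14000/350 = 40
Dilution factor through solution 3 = 41.909 × 18 × 40 = 30175
[solution 3] = 4.00 × 10^9 PFU/mL / 30175 = 1.33 × 10^5 PFU/mL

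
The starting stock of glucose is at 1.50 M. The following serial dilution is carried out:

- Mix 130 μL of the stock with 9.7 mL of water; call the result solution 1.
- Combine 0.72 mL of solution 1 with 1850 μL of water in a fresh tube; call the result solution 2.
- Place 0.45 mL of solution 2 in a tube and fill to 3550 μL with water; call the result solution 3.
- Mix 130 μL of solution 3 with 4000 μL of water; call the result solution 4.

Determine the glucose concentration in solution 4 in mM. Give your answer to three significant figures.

Step 1: 130 μL + 9.7 mL = 9830 μL total → factor 9830/130 = 75.615
Step 2: 0.72 mL + 1850 μL = 2.57 mL total → factor 2.57/0.72 = 3.5694
Step 3: 0.45 mL brought to 3550 μL → factor 3.55/0.45 = 7.8889
Step 4: 130 μL + 4000 μL = 4130 μL total → factor 4130/130 = 31.769
Overall dilution factor = 75.615 × 3.5694 × 7.8889 × 31.769 = 67645
Final = 1.50 M / 67645 = 2.217 × 10^-5 M = 0.0222 mM

0.0222 mM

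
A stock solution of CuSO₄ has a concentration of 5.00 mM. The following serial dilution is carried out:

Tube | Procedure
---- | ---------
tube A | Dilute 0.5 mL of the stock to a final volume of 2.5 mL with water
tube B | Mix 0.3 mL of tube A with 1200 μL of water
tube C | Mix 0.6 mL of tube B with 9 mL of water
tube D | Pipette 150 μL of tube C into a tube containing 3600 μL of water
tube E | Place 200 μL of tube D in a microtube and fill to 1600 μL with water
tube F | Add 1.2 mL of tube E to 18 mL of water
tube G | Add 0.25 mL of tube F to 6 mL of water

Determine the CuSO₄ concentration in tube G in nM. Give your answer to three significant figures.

0.156 nM

Step 1: 0.5 mL brought to 2.5 mL → factor 2.5/0.5 = 5
Step 2: 0.3 mL + 1200 μL = 1.5 mL total → factor 1.5/0.3 = 5
Step 3: 0.6 mL + 9 mL = 9.6 mL total → factor 9.6/0.6 = 16
Step 4: 150 μL + 3600 μL = 3750 μL total → factor 3750/150 = 25
Step 5: 200 μL brought to 1600 μL → factor 1600/200 = 8
Step 6: 1.2 mL + 18 mL = 19.2 mL total → factor 19.2/1.2 = 16
Step 7: 0.25 mL + 6 mL = 6.25 mL total → factor 6.25/0.25 = 25
Overall dilution factor = 5 × 5 × 16 × 25 × 8 × 16 × 25 = 3.2 × 10^7
Final = 5.00 mM / 3.2 × 10^7 = 1.563 × 10^-7 mM = 0.156 nM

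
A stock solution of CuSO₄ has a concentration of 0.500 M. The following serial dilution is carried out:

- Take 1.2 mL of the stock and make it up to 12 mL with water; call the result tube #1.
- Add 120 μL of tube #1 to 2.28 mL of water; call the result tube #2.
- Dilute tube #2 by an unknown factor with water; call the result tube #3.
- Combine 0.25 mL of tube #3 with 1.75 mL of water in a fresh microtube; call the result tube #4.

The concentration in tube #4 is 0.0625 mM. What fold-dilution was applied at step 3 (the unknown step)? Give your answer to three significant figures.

Step 1: 1.2 mL brought to 12 mL → factor 12/1.2 = 10
Step 2: 120 μL + 2.28 mL = 2400 μL total → factor 2400/120 = 20
Step 3: unknown factor x
Step 4: 0.25 mL + 1.75 mL = 2 mL total → factor 2/0.25 = 8
Product of known-step factors = 1600
Overall factor = 0.500 M / (0.0625 mM) = 8000
x = 8000 / 1600 = 5.00

5.00-fold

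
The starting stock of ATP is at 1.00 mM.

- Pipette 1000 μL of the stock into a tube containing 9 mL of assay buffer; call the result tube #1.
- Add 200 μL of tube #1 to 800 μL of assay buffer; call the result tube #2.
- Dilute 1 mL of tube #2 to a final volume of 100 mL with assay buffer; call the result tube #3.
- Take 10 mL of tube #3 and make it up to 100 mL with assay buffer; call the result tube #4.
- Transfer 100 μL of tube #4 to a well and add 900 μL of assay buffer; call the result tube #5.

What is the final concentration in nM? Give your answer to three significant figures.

2.00 nM

Step 1: 1000 μL + 9 mL = 10000 μL total → factor 10000/1000 = 10
Step 2: 200 μL + 800 μL = 1000 μL total → factor 1000/200 = 5
Step 3: 1 mL brought to 100 mL → factor 100/1 = 100
Step 4: 10 mL brought to 100 mL → factor 100/10 = 10
Step 5: 100 μL + 900 μL = 1000 μL total → factor 1000/100 = 10
Overall dilution factor = 10 × 5 × 100 × 10 × 10 = 5 × 10^5
Final = 1.00 mM / 5 × 10^5 = 2.000 × 10^-6 mM = 2.00 nM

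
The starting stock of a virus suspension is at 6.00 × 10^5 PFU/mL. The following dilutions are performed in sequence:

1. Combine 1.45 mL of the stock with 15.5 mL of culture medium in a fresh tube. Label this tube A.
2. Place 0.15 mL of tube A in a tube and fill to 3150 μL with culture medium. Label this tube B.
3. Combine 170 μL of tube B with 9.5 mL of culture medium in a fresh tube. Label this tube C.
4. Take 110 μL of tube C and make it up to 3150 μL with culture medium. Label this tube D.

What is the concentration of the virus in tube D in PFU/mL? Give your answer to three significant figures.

Step 1: 1.45 mL + 15.5 mL = 16.95 mL total → factor 16.95/1.45 = 11.69
Step 2: 0.15 mL brought to 3150 μL → factor 3.15/0.15 = 21
Step 3: 170 μL + 9.5 mL = 9670 μL total → factor 9670/170 = 56.882
Step 4: 110 μL brought to 3150 μL → factor 3150/110 = 28.636
Overall dilution factor = 11.69 × 21 × 56.882 × 28.636 = 3.9987 × 10^5
Final = 6.00 × 10^5 PFU/mL / 3.9987 × 10^5 = 1.50 PFU/mL

1.50 PFU/mL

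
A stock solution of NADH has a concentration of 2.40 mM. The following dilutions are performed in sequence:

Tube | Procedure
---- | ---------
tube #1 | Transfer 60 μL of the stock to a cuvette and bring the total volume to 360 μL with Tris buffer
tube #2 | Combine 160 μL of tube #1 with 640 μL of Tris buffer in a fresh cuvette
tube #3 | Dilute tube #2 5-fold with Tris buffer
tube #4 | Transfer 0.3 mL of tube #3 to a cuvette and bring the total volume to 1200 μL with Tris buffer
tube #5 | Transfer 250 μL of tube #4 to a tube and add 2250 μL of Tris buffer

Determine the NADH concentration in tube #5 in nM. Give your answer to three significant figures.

400 nM

Step 1: 60 μL brought to 360 μL → factor 360/60 = 6
Step 2: 160 μL + 640 μL = 800 μL total → factor 800/160 = 5
Step 3: 5-fold → factor 5
Step 4: 0.3 mL brought to 1200 μL → factor 1.2/0.3 = 4
Step 5: 250 μL + 2250 μL = 2500 μL total → factor 2500/250 = 10
Overall dilution factor = 6 × 5 × 5 × 4 × 10 = 6000
Final = 2.40 mM / 6000 = 0.0004000 mM = 400 nM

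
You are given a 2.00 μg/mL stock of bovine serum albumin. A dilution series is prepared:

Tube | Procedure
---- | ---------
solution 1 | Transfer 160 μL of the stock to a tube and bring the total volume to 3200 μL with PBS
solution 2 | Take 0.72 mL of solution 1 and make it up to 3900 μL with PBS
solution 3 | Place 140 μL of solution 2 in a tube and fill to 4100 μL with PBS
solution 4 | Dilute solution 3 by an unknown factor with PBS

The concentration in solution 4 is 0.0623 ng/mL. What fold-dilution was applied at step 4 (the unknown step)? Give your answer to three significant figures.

Step 1: 160 μL brought to 3200 μL → factor 3200/160 = 20
Step 2: 0.72 mL brought to 3900 μL → factor 3.9/0.72 = 5.4167
Step 3: 140 μL brought to 4100 μL → factor 4100/140 = 29.286
Step 4: unknown factor x
Product of known-step factors = 3172.6
Overall factor = 2.00 μg/mL / (0.0623 ng/mL) = 32103
x = 32103 / 3172.6 = 10.1

10.1-fold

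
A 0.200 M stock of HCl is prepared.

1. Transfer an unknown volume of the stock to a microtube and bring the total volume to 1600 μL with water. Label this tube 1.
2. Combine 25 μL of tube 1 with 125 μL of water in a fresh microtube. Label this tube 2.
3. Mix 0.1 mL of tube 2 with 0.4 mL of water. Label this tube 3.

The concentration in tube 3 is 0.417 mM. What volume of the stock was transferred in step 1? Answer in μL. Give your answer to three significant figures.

Step 1: v brought to 1600 μL → factor = 1600 μL/v
Step 2: 25 μL + 125 μL = 150 μL total → factor 150/25 = 6
Step 3: 0.1 mL + 0.4 mL = 0.5 mL total → factor 0.5/0.1 = 5
Product of known-step factors = 30
Overall factor = 0.200 M / (0.417 mM) = 479.62
Step-1 factor = 479.62 / 30 = 15.987
v = 1600 μL / 15.987 = 100 μL

100 μL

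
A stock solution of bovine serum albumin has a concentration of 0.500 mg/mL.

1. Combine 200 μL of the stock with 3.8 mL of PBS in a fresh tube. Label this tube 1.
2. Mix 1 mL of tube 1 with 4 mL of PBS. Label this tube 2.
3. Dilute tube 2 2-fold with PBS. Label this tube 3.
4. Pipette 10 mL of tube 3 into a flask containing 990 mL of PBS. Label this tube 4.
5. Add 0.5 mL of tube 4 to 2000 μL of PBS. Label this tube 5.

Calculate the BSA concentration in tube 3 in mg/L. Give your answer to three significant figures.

2.50 mg/L

Step 1: 200 μL + 3.8 mL = 4000 μL total → factor 4000/200 = 20
Step 2: 1 mL + 4 mL = 5 mL total → factor 5/1 = 5
Step 3: 2-fold → factor 2
Dilution factor through tube 3 = 20 × 5 × 2 = 200
[tube 3] = 0.500 mg/mL / 200 = 0.002500 mg/mL = 2.50 mg/L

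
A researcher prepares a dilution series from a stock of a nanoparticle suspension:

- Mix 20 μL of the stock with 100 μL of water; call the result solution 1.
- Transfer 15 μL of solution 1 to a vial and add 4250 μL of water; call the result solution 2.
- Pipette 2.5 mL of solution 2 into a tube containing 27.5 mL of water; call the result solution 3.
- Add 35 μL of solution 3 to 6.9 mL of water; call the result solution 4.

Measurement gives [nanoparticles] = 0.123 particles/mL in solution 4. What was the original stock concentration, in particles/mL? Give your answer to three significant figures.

Step 1: 20 μL + 100 μL = 120 μL total → factor 120/20 = 6
Step 2: 15 μL + 4250 μL = 4265 μL total → factor 4265/15 = 284.33
Step 3: 2.5 mL + 27.5 mL = 30 mL total → factor 30/2.5 = 12
Step 4: 35 μL + 6.9 mL = 6935 μL total → factor 6935/35 = 198.14
Overall dilution factor = 6 × 284.33 × 12 × 198.14 = 4.0564 × 10^6
Stock = 0.123 particles/mL × 4.0564 × 10^6 = 4.99 × 10^5 particles/mL

4.99 × 10^5 particles/mL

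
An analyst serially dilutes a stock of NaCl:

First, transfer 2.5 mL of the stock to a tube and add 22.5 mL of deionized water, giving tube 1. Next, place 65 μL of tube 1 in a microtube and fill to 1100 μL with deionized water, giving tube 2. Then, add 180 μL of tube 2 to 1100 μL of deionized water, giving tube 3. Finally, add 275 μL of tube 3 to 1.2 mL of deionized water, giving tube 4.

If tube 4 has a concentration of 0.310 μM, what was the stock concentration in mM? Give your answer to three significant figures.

2.00 mM

Step 1: 2.5 mL + 22.5 mL = 25 mL total → factor 25/2.5 = 10
Step 2: 65 μL brought to 1100 μL → factor 1100/65 = 16.923
Step 3: 180 μL + 1100 μL = 1280 μL total → factor 1280/180 = 7.1111
Step 4: 275 μL + 1.2 mL = 1475 μL total → factor 1475/275 = 5.3636
Overall dilution factor = 10 × 16.923 × 7.1111 × 5.3636 = 6454.7
Stock = 0.310 μM × 6454.7 = 2001 μM = 2.00 mM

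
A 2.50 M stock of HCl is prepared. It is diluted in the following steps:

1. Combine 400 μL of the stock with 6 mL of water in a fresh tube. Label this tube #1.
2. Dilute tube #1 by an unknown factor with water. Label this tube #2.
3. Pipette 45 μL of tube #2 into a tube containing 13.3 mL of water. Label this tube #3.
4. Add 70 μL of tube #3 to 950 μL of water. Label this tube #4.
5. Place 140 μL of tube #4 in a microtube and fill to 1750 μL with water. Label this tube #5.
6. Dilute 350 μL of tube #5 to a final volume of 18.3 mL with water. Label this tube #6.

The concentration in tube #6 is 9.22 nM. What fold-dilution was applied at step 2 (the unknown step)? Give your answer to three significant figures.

Step 1: 400 μL + 6 mL = 6400 μL total → factor 6400/400 = 16
Step 2: unknown factor x
Step 3: 45 μL + 13.3 mL = 13345 μL total → factor 13345/45 = 296.56
Step 4: 70 μL + 950 μL = 1020 μL total → factor 1020/70 = 14.571
Step 5: 140 μL brought to 1750 μL → factor 1750/140 = 12.5
Step 6: 350 μL brought to 18.3 mL → factor 18300/350 = 52.286
Product of known-step factors = 4.5188 × 10^7
Overall factor = 2.50 M / (9.22 nM) = 2.7115 × 10^8
x = 2.7115 × 10^8 / 4.5188 × 10^7 = 6.00

6.00-fold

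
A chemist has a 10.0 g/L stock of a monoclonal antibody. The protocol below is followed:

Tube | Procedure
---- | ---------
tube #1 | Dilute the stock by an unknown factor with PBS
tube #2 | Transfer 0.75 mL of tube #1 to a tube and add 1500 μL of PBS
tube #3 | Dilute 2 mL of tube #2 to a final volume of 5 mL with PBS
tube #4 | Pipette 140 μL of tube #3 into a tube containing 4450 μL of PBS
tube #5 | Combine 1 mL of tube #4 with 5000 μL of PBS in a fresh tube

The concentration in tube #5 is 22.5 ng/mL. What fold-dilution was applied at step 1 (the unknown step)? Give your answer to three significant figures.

Step 1: unknown factor x
Step 2: 0.75 mL + 1500 μL = 2.25 mL total → factor 2.25/0.75 = 3
Step 3: 2 mL brought to 5 mL → factor 5/2 = 2.5
Step 4: 140 μL + 4450 μL = 4590 μL total → factor 4590/140 = 32.786
Step 5: 1 mL + 5000 μL = 6 mL total → factor 6/1 = 6
Product of known-step factors = 1475.4
Overall factor = 10.0 g/L / (22.5 ng/mL) = 4.4444 × 10^5
x = 4.4444 × 10^5 / 1475.4 = 301

301-fold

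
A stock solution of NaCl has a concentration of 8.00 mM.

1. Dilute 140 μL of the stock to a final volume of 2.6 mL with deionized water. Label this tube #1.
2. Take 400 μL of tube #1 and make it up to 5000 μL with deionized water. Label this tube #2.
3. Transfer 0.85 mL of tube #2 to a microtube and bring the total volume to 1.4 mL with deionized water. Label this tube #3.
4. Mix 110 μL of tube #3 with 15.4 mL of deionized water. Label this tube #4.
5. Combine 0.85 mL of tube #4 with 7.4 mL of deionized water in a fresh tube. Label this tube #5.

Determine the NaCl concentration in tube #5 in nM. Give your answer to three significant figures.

15.3 nM

Step 1: 140 μL brought to 2.6 mL → factor 2600/140 = 18.571
Step 2: 400 μL brought to 5000 μL → factor 5000/400 = 12.5
Step 3: 0.85 mL brought to 1.4 mL → factor 1.4/0.85 = 1.6471
Step 4: 110 μL + 15.4 mL = 15510 μL total → factor 15510/110 = 141
Step 5: 0.85 mL + 7.4 mL = 8.25 mL total → factor 8.25/0.85 = 9.7059
Overall dilution factor = 18.571 × 12.5 × 1.6471 × 141 × 9.7059 = 5.2326 × 10^5
Final = 8.00 mM / 5.2326 × 10^5 = 1.529 × 10^-5 mM = 15.3 nM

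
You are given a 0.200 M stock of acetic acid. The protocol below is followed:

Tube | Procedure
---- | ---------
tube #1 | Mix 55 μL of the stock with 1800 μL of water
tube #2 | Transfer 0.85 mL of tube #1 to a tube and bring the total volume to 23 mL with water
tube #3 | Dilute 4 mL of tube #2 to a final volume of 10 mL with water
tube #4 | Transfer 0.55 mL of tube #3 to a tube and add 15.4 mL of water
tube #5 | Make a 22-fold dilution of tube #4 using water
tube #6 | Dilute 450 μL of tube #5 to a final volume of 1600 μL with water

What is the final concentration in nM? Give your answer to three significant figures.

Step 1: 55 μL + 1800 μL = 1855 μL total → factor 1855/55 = 33.727
Step 2: 0.85 mL brought to 23 mL → factor 23/0.85 = 27.059
Step 3: 4 mL brought to 10 mL → factor 10/4 = 2.5
Step 4: 0.55 mL + 15.4 mL = 15.95 mL total → factor 15.95/0.55 = 29
Step 5: 22-fold → factor 22
Step 6: 450 μL brought to 1600 μL → factor 1600/450 = 3.5556
Overall dilution factor = 33.727 × 27.059 × 2.5 × 29 × 22 × 3.5556 = 5.1756 × 10^6
Final = 0.200 M / 5.1756 × 10^6 = 3.864 × 10^-8 M = 38.6 nM

38.6 nM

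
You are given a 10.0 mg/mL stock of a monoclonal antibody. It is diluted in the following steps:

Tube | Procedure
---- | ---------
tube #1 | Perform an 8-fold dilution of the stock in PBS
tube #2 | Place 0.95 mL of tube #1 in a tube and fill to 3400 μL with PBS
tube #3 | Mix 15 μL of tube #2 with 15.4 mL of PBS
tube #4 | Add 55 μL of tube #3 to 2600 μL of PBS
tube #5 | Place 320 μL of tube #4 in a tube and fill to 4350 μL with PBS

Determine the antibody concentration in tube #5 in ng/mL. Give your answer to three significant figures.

Step 1: 8-fold → factor 8
Step 2: 0.95 mL brought to 3400 μL → factor 3.4/0.95 = 3.5789
Step 3: 15 μL + 15.4 mL = 15415 μL total → factor 15415/15 = 1027.7
Step 4: 55 μL + 2600 μL = 2655 μL total → factor 2655/55 = 48.273
Step 5: 320 μL brought to 4350 μL → factor 4350/320 = 13.594
Overall dilution factor = 8 × 3.5789 × 1027.7 × 48.273 × 13.594 = 1.9308 × 10^7
Final = 10.0 mg/mL / 1.9308 × 10^7 = 5.179 × 10^-7 mg/mL = 0.518 ng/mL

0.518 ng/mL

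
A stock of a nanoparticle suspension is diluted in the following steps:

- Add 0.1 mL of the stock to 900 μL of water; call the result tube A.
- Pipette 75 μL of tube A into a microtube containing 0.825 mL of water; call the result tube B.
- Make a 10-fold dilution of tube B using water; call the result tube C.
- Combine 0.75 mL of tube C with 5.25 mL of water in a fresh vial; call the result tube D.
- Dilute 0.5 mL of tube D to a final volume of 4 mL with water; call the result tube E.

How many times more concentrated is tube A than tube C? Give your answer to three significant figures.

120

Step 1: 0.1 mL + 900 μL = 1 mL total → factor 1/0.1 = 10
Step 2: 75 μL + 0.825 mL = 900 μL total → factor 900/75 = 12
Step 3: 10-fold → factor 10
Dilution factor to tube A = 10; to tube C = 1200
[tube A]/[tube C] = (factor to tube C)/(factor to tube A) = 1200/10 = 120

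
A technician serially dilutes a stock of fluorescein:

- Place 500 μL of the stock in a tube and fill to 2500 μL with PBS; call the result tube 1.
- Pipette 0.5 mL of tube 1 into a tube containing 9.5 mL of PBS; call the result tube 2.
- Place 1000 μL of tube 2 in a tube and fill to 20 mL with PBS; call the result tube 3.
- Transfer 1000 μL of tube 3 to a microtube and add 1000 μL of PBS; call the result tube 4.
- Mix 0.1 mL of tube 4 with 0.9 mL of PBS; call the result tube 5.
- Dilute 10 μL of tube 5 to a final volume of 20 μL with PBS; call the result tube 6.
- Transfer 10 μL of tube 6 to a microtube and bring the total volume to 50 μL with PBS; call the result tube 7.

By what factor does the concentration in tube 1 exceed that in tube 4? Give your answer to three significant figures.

Step 1: 500 μL brought to 2500 μL → factor 2500/500 = 5
Step 2: 0.5 mL + 9.5 mL = 10 mL total → factor 10/0.5 = 20
Step 3: 1000 μL brought to 20 mL → factor 20000/1000 = 20
Step 4: 1000 μL + 1000 μL = 2000 μL total → factor 2000/1000 = 2
Dilution factor to tube 1 = 5; to tube 4 = 4000
[tube 1]/[tube 4] = (factor to tube 4)/(factor to tube 1) = 4000/5 = 800

800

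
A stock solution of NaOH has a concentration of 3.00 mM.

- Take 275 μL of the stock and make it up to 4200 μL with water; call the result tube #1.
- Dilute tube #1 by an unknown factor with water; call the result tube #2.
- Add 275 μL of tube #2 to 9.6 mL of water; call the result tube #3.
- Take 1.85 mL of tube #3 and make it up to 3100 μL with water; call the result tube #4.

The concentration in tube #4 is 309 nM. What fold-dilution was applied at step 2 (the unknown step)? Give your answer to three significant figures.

Step 1: 275 μL brought to 4200 μL → factor 4200/275 = 15.273
Step 2: unknown factor x
Step 3: 275 μL + 9.6 mL = 9875 μL total → factor 9875/275 = 35.909
Step 4: 1.85 mL brought to 3100 μL → factor 3.1/1.85 = 1.6757
Product of known-step factors = 918.99
Overall factor = 3.00 mM / (309 nM) = 9708.7
x = 9708.7 / 918.99 = 10.6

10.6-fold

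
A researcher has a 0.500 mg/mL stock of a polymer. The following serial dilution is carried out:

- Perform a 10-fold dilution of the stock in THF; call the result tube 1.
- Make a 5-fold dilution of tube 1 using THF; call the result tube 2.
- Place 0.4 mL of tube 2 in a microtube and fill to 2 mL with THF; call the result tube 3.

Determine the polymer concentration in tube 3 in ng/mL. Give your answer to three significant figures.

Step 1: 10-fold → factor 10
Step 2: 5-fold → factor 5
Step 3: 0.4 mL brought to 2 mL → factor 2/0.4 = 5
Overall dilution factor = 10 × 5 × 5 = 250
Final = 0.500 mg/mL / 250 = 0.002000 mg/mL = 2.00 × 10^3 ng/mL

2.00 × 10^3 ng/mL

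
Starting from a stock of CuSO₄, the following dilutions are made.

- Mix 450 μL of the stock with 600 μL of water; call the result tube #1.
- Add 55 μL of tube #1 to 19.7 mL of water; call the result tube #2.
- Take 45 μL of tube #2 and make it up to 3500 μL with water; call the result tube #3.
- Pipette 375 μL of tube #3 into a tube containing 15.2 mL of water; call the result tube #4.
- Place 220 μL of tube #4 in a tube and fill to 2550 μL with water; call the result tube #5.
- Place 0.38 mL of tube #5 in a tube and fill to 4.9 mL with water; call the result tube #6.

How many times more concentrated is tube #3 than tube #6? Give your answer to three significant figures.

Step 1: 450 μL + 600 μL = 1050 μL total → factor 1050/450 = 2.3333
Step 2: 55 μL + 19.7 mL = 19755 μL total → factor 19755/55 = 359.18
Step 3: 45 μL brought to 3500 μL → factor 3500/45 = 77.778
Step 4: 375 μL + 15.2 mL = 15575 μL total → factor 15575/375 = 41.533
Step 5: 220 μL brought to 2550 μL → factor 2550/220 = 11.591
Step 6: 0.38 mL brought to 4.9 mL → factor 4.9/0.38 = 12.895
Dilution factor to tube #3 = 65185; to tube #6 = 4.0464 × 10^8
[tube #3]/[tube #6] = (factor to tube #6)/(factor to tube #3) = 4.0464 × 10^8/65185 = 6.21 × 10^3

6.21 × 10^3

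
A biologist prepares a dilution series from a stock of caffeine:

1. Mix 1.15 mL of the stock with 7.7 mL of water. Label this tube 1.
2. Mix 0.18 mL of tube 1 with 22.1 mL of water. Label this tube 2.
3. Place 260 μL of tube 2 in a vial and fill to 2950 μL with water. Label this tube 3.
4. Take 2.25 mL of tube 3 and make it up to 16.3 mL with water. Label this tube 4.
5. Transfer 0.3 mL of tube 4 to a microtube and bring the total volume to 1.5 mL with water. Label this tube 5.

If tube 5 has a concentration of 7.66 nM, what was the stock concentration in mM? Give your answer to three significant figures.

3.00 mM

Step 1: 1.15 mL + 7.7 mL = 8.85 mL total → factor 8.85/1.15 = 7.6957
Step 2: 0.18 mL + 22.1 mL = 22.28 mL total → factor 22.28/0.18 = 123.78
Step 3: 260 μL brought to 2950 μL → factor 2950/260 = 11.346
Step 4: 2.25 mL brought to 16.3 mL → factor 16.3/2.25 = 7.2444
Step 5: 0.3 mL brought to 1.5 mL → factor 1.5/0.3 = 5
Overall dilution factor = 7.6957 × 123.78 × 11.346 × 7.2444 × 5 = 3.9148 × 10^5
Stock = 7.66 nM × 3.9148 × 10^5 = 2.999 × 10^6 nM = 3.00 mM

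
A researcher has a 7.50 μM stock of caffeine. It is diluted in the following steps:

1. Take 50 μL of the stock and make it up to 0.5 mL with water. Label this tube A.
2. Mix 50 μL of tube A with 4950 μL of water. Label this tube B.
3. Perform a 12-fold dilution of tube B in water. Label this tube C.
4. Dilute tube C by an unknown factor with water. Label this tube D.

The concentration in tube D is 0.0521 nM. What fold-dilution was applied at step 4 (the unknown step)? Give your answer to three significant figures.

Step 1: 50 μL brought to 0.5 mL → factor 500/50 = 10
Step 2: 50 μL + 4950 μL = 5000 μL total → factor 5000/50 = 100
Step 3: 12-fold → factor 12
Step 4: unknown factor x
Product of known-step factors = 12000
Overall factor = 7.50 μM / (0.0521 nM) = 1.4395 × 10^5
x = 1.4395 × 10^5 / 12000 = 12.0

12.0-fold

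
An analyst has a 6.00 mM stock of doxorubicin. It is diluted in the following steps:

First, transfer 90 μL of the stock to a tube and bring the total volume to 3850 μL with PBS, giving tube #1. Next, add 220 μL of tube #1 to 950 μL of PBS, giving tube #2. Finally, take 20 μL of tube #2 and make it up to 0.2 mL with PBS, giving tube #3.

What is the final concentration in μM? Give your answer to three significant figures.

2.64 μM

Step 1: 90 μL brought to 3850 μL → factor 3850/90 = 42.778
Step 2: 220 μL + 950 μL = 1170 μL total → factor 1170/220 = 5.3182
Step 3: 20 μL brought to 0.2 mL → factor 200/20 = 10
Overall dilution factor = 42.778 × 5.3182 × 10 = 2275
Final = 6.00 mM / 2275 = 0.002637 mM = 2.64 μM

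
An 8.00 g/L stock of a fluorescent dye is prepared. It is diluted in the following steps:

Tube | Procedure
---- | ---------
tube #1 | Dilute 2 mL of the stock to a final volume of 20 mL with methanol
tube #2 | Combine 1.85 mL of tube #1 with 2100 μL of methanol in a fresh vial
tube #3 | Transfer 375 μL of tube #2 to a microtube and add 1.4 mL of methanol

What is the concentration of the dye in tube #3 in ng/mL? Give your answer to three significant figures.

Step 1: 2 mL brought to 20 mL → factor 20/2 = 10
Step 2: 1.85 mL + 2100 μL = 3.95 mL total → factor 3.95/1.85 = 2.1351
Step 3: 375 μL + 1.4 mL = 1775 μL total → factor 1775/375 = 4.7333
Overall dilution factor = 10 × 2.1351 × 4.7333 = 101.06
Final = 8.00 g/L / 101.06 = 0.07916 g/L = 7.92 × 10^4 ng/mL

7.92 × 10^4 ng/mL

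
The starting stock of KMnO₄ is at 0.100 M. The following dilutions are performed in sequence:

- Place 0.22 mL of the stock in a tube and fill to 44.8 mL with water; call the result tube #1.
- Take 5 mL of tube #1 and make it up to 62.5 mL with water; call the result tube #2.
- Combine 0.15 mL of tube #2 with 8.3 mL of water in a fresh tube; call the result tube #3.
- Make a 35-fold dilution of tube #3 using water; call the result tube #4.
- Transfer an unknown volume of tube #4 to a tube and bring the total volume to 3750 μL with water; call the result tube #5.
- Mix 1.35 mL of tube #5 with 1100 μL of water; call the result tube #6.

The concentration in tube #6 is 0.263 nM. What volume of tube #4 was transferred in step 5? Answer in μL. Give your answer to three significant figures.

89.8 μL

Step 1: 0.22 mL brought to 44.8 mL → factor 44.8/0.22 = 203.64
Step 2: 5 mL brought to 62.5 mL → factor 62.5/5 = 12.5
Step 3: 0.15 mL + 8.3 mL = 8.45 mL total → factor 8.45/0.15 = 56.333
Step 4: 35-fold → factor 35
Step 5: v brought to 3750 μL → factor = 3750 μL/v
Step 6: 1.35 mL + 1100 μL = 2.45 mL total → factor 2.45/1.35 = 1.8148
Product of known-step factors = 9.1082 × 10^6
Overall factor = 0.100 M / (0.263 nM) = 3.8023 × 10^8
Step-5 factor = 3.8023 × 10^8 / 9.1082 × 10^6 = 41.746
v = 3750 μL / 41.746 = 89.8 μL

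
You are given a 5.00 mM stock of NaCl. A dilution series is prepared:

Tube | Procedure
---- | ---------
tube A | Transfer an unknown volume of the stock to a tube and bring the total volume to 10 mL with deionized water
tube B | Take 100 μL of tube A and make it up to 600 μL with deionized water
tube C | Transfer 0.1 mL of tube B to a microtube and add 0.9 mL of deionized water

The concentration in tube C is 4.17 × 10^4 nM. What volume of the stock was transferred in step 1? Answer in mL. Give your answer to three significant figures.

5.00 mL

Step 1: v brought to 10 mL → factor = 10 mL/v
Step 2: 100 μL brought to 600 μL → factor 600/100 = 6
Step 3: 0.1 mL + 0.9 mL = 1 mL total → factor 1/0.1 = 10
Product of known-step factors = 60
Overall factor = 5.00 mM / (4.17 × 10^4 nM) = 119.9
Step-1 factor = 119.9 / 60 = 1.9984
v = 10 mL / 1.9984 = 5.00 mL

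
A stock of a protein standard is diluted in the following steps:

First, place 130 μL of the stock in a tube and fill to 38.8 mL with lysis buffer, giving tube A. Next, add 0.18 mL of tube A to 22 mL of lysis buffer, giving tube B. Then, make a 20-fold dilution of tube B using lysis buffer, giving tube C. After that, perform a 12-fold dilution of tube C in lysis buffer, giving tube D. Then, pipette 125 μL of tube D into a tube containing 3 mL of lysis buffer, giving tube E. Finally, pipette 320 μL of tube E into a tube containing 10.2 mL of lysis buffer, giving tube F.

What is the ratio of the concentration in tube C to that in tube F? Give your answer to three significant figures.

Step 1: 130 μL brought to 38.8 mL → factor 38800/130 = 298.46
Step 2: 0.18 mL + 22 mL = 22.18 mL total → factor 22.18/0.18 = 123.22
Step 3: 20-fold → factor 20
Step 4: 12-fold → factor 12
Step 5: 125 μL + 3 mL = 3125 μL total → factor 3125/125 = 25
Step 6: 320 μL + 10.2 mL = 10520 μL total → factor 10520/320 = 32.875
Dilution factor to tube C = 7.3554 × 10^5; to tube F = 7.2543 × 10^9
[tube C]/[tube F] = (factor to tube F)/(factor to tube C) = 7.2543 × 10^9/7.3554 × 10^5 = 9.86 × 10^3

9.86 × 10^3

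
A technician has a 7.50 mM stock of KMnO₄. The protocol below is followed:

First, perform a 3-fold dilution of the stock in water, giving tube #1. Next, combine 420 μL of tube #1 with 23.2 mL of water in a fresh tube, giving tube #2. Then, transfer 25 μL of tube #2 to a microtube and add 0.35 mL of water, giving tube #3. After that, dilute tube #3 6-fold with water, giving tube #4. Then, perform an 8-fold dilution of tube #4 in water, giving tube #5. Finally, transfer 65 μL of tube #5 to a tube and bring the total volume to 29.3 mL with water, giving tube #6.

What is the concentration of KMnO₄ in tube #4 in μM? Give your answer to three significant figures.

0.494 μM

Step 1: 3-fold → factor 3
Step 2: 420 μL + 23.2 mL = 23620 μL total → factor 23620/420 = 56.238
Step 3: 25 μL + 0.35 mL = 375 μL total → factor 375/25 = 15
Step 4: 6-fold → factor 6
Dilution factor through tube #4 = 3 × 56.238 × 15 × 6 = 15184
[tube #4] = 7.50 mM / 15184 = 0.0004939 mM = 0.494 μM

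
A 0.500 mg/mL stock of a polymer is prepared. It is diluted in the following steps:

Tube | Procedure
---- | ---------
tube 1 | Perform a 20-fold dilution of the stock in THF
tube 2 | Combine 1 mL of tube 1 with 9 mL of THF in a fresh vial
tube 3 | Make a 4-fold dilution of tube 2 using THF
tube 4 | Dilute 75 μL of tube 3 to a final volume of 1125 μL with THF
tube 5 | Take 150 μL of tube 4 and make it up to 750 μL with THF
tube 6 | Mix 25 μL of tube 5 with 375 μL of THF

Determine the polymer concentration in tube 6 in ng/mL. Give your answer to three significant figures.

Step 1: 20-fold → factor 20
Step 2: 1 mL + 9 mL = 10 mL total → factor 10/1 = 10
Step 3: 4-fold → factor 4
Step 4: 75 μL brought to 1125 μL → factor 1125/75 = 15
Step 5: 150 μL brought to 750 μL → factor 750/150 = 5
Step 6: 25 μL + 375 μL = 400 μL total → factor 400/25 = 16
Overall dilution factor = 20 × 10 × 4 × 15 × 5 × 16 = 9.6 × 10^5
Final = 0.500 mg/mL / 9.6 × 10^5 = 5.208 × 10^-7 mg/mL = 0.521 ng/mL

0.521 ng/mL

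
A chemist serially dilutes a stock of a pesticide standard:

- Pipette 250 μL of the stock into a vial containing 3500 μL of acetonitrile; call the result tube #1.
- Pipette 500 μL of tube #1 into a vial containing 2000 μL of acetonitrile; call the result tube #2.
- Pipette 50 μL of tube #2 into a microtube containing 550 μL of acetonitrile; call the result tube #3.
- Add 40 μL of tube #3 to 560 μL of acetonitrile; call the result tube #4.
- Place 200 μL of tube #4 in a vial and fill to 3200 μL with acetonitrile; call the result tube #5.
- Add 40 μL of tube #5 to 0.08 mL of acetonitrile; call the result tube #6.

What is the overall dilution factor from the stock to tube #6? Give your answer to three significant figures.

6.48 × 10^5

Step 1: 250 μL + 3500 μL = 3750 μL total → factor 3750/250 = 15
Step 2: 500 μL + 2000 μL = 2500 μL total → factor 2500/500 = 5
Step 3: 50 μL + 550 μL = 600 μL total → factor 600/50 = 12
Step 4: 40 μL + 560 μL = 600 μL total → factor 600/40 = 15
Step 5: 200 μL brought to 3200 μL → factor 3200/200 = 16
Step 6: 40 μL + 0.08 mL = 120 μL total → factor 120/40 = 3
Overall dilution factor = 15 × 5 × 12 × 15 × 16 × 3 = 6.48 × 10^5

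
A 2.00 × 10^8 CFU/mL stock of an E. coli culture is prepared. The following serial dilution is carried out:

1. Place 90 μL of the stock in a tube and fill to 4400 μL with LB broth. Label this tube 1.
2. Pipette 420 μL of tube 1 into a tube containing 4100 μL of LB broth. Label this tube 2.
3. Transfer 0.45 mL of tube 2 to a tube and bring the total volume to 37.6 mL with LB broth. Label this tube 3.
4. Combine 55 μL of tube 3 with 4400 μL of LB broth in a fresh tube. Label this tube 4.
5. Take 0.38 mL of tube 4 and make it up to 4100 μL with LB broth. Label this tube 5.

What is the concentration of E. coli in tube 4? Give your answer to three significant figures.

Step 1: 90 μL brought to 4400 μL → factor 4400/90 = 48.889
Step 2: 420 μL + 4100 μL = 4520 μL total → factor 4520/420 = 10.762
Step 3: 0.45 mL brought to 37.6 mL → factor 37.6/0.45 = 83.556
Step 4: 55 μL + 4400 μL = 4455 μL total → factor 4455/55 = 81
Dilution factor through tube 4 = 48.889 × 10.762 × 83.556 × 81 = 3.5609 × 10^6
[tube 4] = 2.00 × 10^8 CFU/mL / 3.5609 × 10^6 = 56.2 CFU/mL

56.2 CFU/mL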